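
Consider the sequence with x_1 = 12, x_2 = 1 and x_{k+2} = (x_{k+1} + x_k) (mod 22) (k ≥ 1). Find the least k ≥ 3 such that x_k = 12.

x_1 = 12, x_2 = 1, x_3 = 13, x_4 = 14, x_5 = 5, x_6 = 19, x_7 = 2, x_8 = 21, x_9 = 1, x_{10} = 0, x_{11} = 1, x_{12} = 1, x_{13} = 2, x_{14} = 3, x_{15} = 5, x_{16} = 8, x_{17} = 13, x_{18} = 21, x_{19} = 12, x_{20} = 11, x_{21} = 1, x_{22} = 12, x_{23} = 13, x_{24} = 3, x_{25} = 16, x_{26} = 19, x_{27} = 13, x_{28} = 10, x_{29} = 1, x_{30} = 11, x_{31} = 12, x_{32} = 1.
Since (x_{31}, x_{32}) = (x_1, x_2) = (12, 1) (two consecutive terms determine the rest), the sequence is periodic with period 30.
The value 12 first appears (with k ≥ 3) at x_{19}.

19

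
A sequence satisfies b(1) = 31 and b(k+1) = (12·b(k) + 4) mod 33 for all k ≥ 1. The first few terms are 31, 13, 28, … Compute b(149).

7

Listing terms: b(1) = 31,  b(2) = 13,  b(3) = 28,  b(4) = 10,  b(5) = 25,  b(6) = 7,  b(7) = 22,  b(8) = 4,  b(9) = 19,  b(10) = 1,  b(11) = 16,  b(12) = 31.
Since b(12) = b(1) = 31, the sequence is periodic with period 11.
(149 - 1) mod 11 = 5, so b(149) = b(6) = 7.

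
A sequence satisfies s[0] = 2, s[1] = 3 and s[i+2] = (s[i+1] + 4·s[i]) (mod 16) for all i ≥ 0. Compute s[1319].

7

Listing terms: s[0] = 2,  s[1] = 3,  s[2] = 11,  s[3] = 7,  s[4] = 3,  s[5] = 15,  s[6] = 11,  s[7] = 7.
Since (s[6], s[7]) = (s[2], s[3]) = (11, 7) (two consecutive terms determine the rest), the sequence is eventually periodic: after a pre-period of length 2 it cycles with period 4.
For i ≥ 2, s[i] depends only on (i - 2) mod 4. (1319 - 2) mod 4 = 1, so s[1319] = s[3] = 7.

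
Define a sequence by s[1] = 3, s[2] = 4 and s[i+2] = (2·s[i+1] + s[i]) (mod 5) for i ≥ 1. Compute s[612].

3

Listing terms: s[1] = 3; s[2] = 4; s[3] = 1; s[4] = 1; s[5] = 3; s[6] = 2; s[7] = 2; s[8] = 1; s[9] = 4; s[10] = 4; s[11] = 2; s[12] = 3; s[13] = 3; s[14] = 4.
The sequence repeats with period 12.
So s[612] = s[1 + ((612-1) mod 12)] = s[12] = 3.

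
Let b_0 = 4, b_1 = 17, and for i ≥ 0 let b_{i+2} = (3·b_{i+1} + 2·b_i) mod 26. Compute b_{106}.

21

Computing terms: b_0 = 4; b_1 = 17; b_2 = 7; b_3 = 3; b_4 = 23; b_5 = 23; b_6 = 11; b_7 = 1; b_8 = 25; b_9 = 25; b_{10} = 21; b_{11} = 9; b_{12} = 17; b_{13} = 17; b_{14} = 7.
Since (b_{13}, b_{14}) = (b_1, b_2) = (17, 7) (two consecutive terms determine the rest), the sequence is eventually periodic: after a pre-period of length 1 it cycles with period 12.
For i ≥ 1, b_i depends only on (i - 1) mod 12. (106 - 1) mod 12 = 9, so b_{106} = b_{10} = 21.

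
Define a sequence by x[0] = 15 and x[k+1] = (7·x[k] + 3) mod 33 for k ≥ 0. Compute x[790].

Listing terms: x[0] = 15; x[1] = 9; x[2] = 0; x[3] = 3; x[4] = 24; x[5] = 6; x[6] = 12; x[7] = 21; x[8] = 18; x[9] = 30; x[10] = 15.
The sequence repeats with period 10.
So x[790] = x[0 + ((790-0) mod 10)] = x[0] = 15.

15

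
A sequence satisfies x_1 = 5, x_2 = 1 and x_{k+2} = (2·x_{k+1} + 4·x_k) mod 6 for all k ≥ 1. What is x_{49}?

2

x_1 = 5, x_2 = 1, x_3 = 4, x_4 = 0, x_5 = 4, x_6 = 2, x_7 = 2, x_8 = 0, x_9 = 2, x_{10} = 4, x_{11} = 4, x_{12} = 0.
Since (x_{11}, x_{12}) = (x_3, x_4) = (4, 0) (two consecutive terms determine the rest), the sequence is eventually periodic: after a pre-period of length 2 it cycles with period 8.
For k ≥ 3, x_k depends only on (k - 3) mod 8. (49 - 3) mod 8 = 6, so x_{49} = x_9 = 2.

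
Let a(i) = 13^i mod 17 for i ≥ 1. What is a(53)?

Computing terms: a(1) = 13; a(2) = 16; a(3) = 4; a(4) = 1; a(5) = 13.
Since a(5) = a(1) = 13, the sequence is periodic with period 4.
(53 - 1) mod 4 = 0, so a(53) = a(1) = 13.

13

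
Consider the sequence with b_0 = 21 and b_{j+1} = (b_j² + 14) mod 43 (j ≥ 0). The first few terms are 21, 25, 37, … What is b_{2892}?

6

Computing terms: b_0 = 21; b_1 = 25; b_2 = 37; b_3 = 7; b_4 = 20; b_5 = 27; b_6 = 12; b_7 = 29; b_8 = 38; b_9 = 39; b_{10} = 30; b_{11} = 11; b_{12} = 6; b_{13} = 7.
Since b_{13} = b_3 = 7, the sequence is eventually periodic: after a pre-period of length 3 it cycles with period 10.
For j ≥ 3, b_j depends only on (j - 3) mod 10. (2892 - 3) mod 10 = 9, so b_{2892} = b_{12} = 6.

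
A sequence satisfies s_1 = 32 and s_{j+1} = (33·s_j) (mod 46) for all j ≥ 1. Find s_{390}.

22

Computing terms: s_1 = 32, s_2 = 44, s_3 = 26, s_4 = 30, s_5 = 24, s_6 = 10, s_7 = 8, s_8 = 34, s_9 = 18, s_{10} = 42, s_{11} = 6, s_{12} = 14, s_{13} = 2, s_{14} = 20, s_{15} = 16, s_{16} = 22, s_{17} = 36, s_{18} = 38, s_{19} = 12, s_{20} = 28, s_{21} = 4, s_{22} = 40, s_{23} = 32.
Since s_{23} = s_1 = 32, the sequence is periodic with period 22.
So s_{390} = s_{1 + ((390-1) mod 22)} = s_{16} = 22.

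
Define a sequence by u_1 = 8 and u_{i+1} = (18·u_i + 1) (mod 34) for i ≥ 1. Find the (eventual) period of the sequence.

We have u_1 = 8,  u_2 = 9,  u_3 = 27,  u_4 = 11,  u_5 = 29,  u_6 = 13,  u_7 = 31,  u_8 = 15,  u_9 = 33,  u_{10} = 17,  u_{11} = 1,  u_{12} = 19,  u_{13} = 3,  u_{14} = 21,  u_{15} = 5,  u_{16} = 23,  u_{17} = 7,  u_{18} = 25,  u_{19} = 9.
Since u_{19} = u_2 = 9, the sequence is eventually periodic: after a pre-period of length 1 it cycles with period 17.

17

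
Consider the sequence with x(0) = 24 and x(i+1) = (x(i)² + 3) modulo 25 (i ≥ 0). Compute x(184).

x(0) = 24,  x(1) = 4,  x(2) = 19,  x(3) = 14,  x(4) = 24.
Since x(4) = x(0) = 24, the sequence is periodic with period 4.
(184 - 0) mod 4 = 0, so x(184) = x(0) = 24.

24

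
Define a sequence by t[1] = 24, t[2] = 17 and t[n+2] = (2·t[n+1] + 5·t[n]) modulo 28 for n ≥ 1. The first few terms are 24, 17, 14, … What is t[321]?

20

Listing terms: t[1] = 24,  t[2] = 17,  t[3] = 14,  t[4] = 1,  t[5] = 16,  t[6] = 9,  t[7] = 14,  t[8] = 17,  t[9] = 20,  t[10] = 13,  t[11] = 14,  t[12] = 9,  t[13] = 4,  t[14] = 25,  t[15] = 14,  t[16] = 13,  t[17] = 12,  t[18] = 5,  t[19] = 14,  t[20] = 25,  t[21] = 8,  t[22] = 1,  t[23] = 14,  t[24] = 5,  t[25] = 24,  t[26] = 17.
Since (t[25], t[26]) = (t[1], t[2]) = (24, 17) (two consecutive terms determine the rest), the sequence is periodic with period 24.
So t[321] = t[1 + ((321-1) mod 24)] = t[9] = 20.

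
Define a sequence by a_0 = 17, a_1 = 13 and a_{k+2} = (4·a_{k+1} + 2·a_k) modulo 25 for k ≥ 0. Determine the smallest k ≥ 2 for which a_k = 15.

11

a_0 = 17, a_1 = 13, a_2 = 11, a_3 = 20, a_4 = 2, a_5 = 23, a_6 = 21, a_7 = 5, a_8 = 12, a_9 = 8, a_{10} = 6, a_{11} = 15, a_{12} = 22, a_{13} = 18, a_{14} = 16, a_{15} = 0, a_{16} = 7, a_{17} = 3, a_{18} = 1, a_{19} = 10, a_{20} = 17, a_{21} = 13.
The sequence repeats with period 20.
The value 15 first appears (with k ≥ 2) at a_{11}.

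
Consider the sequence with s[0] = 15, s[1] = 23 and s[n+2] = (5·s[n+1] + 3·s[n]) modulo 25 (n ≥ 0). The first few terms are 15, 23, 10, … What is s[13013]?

Computing terms: s[0] = 15, s[1] = 23, s[2] = 10, s[3] = 19, s[4] = 0, s[5] = 7, s[6] = 10, s[7] = 21, s[8] = 10, s[9] = 13, s[10] = 20, s[11] = 14, s[12] = 5, s[13] = 17, s[14] = 0, s[15] = 1, s[16] = 5, s[17] = 3, s[18] = 5, s[19] = 9, s[20] = 10, s[21] = 2, s[22] = 15, s[23] = 6, s[24] = 0, s[25] = 18, s[26] = 15, s[27] = 4, s[28] = 15, s[29] = 12, s[30] = 5, s[31] = 11, s[32] = 20, s[33] = 8, s[34] = 0, s[35] = 24, s[36] = 20, s[37] = 22, s[38] = 20, s[39] = 16, s[40] = 15, s[41] = 23.
Since (s[40], s[41]) = (s[0], s[1]) = (15, 23) (two consecutive terms determine the rest), the sequence is periodic with period 40.
So s[13013] = s[0 + ((13013-0) mod 40)] = s[13] = 17.

17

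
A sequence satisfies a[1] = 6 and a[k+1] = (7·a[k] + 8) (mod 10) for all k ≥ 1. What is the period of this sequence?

4

Listing terms: a[1] = 6; a[2] = 0; a[3] = 8; a[4] = 4; a[5] = 6.
The sequence repeats with period 4.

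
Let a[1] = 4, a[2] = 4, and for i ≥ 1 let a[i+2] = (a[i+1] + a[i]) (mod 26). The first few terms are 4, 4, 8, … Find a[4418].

20

Computing terms: a[1] = 4; a[2] = 4; a[3] = 8; a[4] = 12; a[5] = 20; a[6] = 6; a[7] = 0; a[8] = 6; a[9] = 6; a[10] = 12; a[11] = 18; a[12] = 4; a[13] = 22; a[14] = 0; a[15] = 22; a[16] = 22; a[17] = 18; a[18] = 14; a[19] = 6; a[20] = 20; a[21] = 0; a[22] = 20; a[23] = 20; a[24] = 14; a[25] = 8; a[26] = 22; a[27] = 4; a[28] = 0; a[29] = 4; a[30] = 4.
The sequence repeats with period 28.
So a[4418] = a[1 + ((4418-1) mod 28)] = a[22] = 20.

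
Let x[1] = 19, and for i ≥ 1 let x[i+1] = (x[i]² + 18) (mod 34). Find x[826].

31

We have x[1] = 19, x[2] = 5, x[3] = 9, x[4] = 31, x[5] = 27, x[6] = 33, x[7] = 19.
Since x[7] = x[1] = 19, the sequence is periodic with period 6.
So x[826] = x[1 + ((826-1) mod 6)] = x[4] = 31.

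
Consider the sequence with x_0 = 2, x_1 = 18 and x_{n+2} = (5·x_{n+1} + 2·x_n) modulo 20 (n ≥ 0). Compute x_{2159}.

Listing terms: x_0 = 2; x_1 = 18; x_2 = 14; x_3 = 6; x_4 = 18; x_5 = 2; x_6 = 6; x_7 = 14; x_8 = 2; x_9 = 18.
Since (x_8, x_9) = (x_0, x_1) = (2, 18) (two consecutive terms determine the rest), the sequence is periodic with period 8.
So x_{2159} = x_{0 + ((2159-0) mod 8)} = x_7 = 14.

14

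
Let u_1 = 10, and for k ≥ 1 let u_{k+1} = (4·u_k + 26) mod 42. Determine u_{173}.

24

Computing terms: u_1 = 10, u_2 = 24, u_3 = 38, u_4 = 10.
Since u_4 = u_1 = 10, the sequence is periodic with period 3.
(173 - 1) mod 3 = 1, so u_{173} = u_2 = 24.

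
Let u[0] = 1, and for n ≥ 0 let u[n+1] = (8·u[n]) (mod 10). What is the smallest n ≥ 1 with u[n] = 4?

Listing terms: u[0] = 1; u[1] = 8; u[2] = 4; u[3] = 2; u[4] = 6; u[5] = 8.
Since u[5] = u[1] = 8, the sequence is eventually periodic: after a pre-period of length 1 it cycles with period 4.
The value 4 first appears (with n ≥ 1) at u[2].

2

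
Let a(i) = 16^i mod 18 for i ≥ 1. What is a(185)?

Computing terms: a(1) = 16,  a(2) = 4,  a(3) = 10,  a(4) = 16.
Since a(4) = a(1) = 16, the sequence is periodic with period 3.
(185 - 1) mod 3 = 1, so a(185) = a(2) = 4.

4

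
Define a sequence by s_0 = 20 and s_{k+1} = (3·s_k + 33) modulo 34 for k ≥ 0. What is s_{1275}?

1

s_0 = 20; s_1 = 25; s_2 = 6; s_3 = 17; s_4 = 16; s_5 = 13; s_6 = 4; s_7 = 11; s_8 = 32; s_9 = 27; s_{10} = 12; s_{11} = 1; s_{12} = 2; s_{13} = 5; s_{14} = 14; s_{15} = 7; s_{16} = 20.
The sequence repeats with period 16.
(1275 - 0) mod 16 = 11, so s_{1275} = s_{11} = 1.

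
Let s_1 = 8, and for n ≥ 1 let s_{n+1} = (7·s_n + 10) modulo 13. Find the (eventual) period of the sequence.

We have s_1 = 8, s_2 = 1, s_3 = 4, s_4 = 12, s_5 = 3, s_6 = 5, s_7 = 6, s_8 = 0, s_9 = 10, s_{10} = 2, s_{11} = 11, s_{12} = 9, s_{13} = 8.
The sequence repeats with period 12.

12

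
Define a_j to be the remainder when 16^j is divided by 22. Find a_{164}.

20

Listing terms: a_0 = 1, a_1 = 16, a_2 = 14, a_3 = 4, a_4 = 20, a_5 = 12, a_6 = 16.
Since a_6 = a_1 = 16, the sequence is eventually periodic: after a pre-period of length 1 it cycles with period 5.
For j ≥ 1, a_j depends only on (j - 1) mod 5. (164 - 1) mod 5 = 3, so a_{164} = a_4 = 20.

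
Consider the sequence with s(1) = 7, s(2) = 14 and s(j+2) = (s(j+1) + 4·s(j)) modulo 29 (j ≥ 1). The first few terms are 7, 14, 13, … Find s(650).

We have s(1) = 7, s(2) = 14, s(3) = 13, s(4) = 11, s(5) = 5, s(6) = 20, s(7) = 11, s(8) = 4, s(9) = 19, s(10) = 6, s(11) = 24, s(12) = 19, s(13) = 28, s(14) = 17, s(15) = 13, s(16) = 23, s(17) = 17, s(18) = 22, s(19) = 3, s(20) = 4, s(21) = 16, s(22) = 3, s(23) = 9, s(24) = 21, s(25) = 28, s(26) = 25, s(27) = 21, s(28) = 5, s(29) = 2, s(30) = 22, s(31) = 1, s(32) = 2, s(33) = 6, s(34) = 14, s(35) = 9, s(36) = 7, s(37) = 14.
The sequence repeats with period 35.
(650 - 1) mod 35 = 19, so s(650) = s(20) = 4.

4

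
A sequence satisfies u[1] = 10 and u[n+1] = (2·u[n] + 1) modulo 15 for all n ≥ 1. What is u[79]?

Listing terms: u[1] = 10,  u[2] = 6,  u[3] = 13,  u[4] = 12,  u[5] = 10.
The sequence repeats with period 4.
So u[79] = u[1 + ((79-1) mod 4)] = u[3] = 13.

13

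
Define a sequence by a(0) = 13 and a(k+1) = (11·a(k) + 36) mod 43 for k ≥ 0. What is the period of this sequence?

7

a(0) = 13; a(1) = 7; a(2) = 27; a(3) = 32; a(4) = 1; a(5) = 4; a(6) = 37; a(7) = 13.
Since a(7) = a(0) = 13, the sequence is periodic with period 7.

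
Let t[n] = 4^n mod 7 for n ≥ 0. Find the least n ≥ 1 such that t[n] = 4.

Computing terms: t[0] = 1; t[1] = 4; t[2] = 2; t[3] = 1.
The sequence repeats with period 3.
The value 4 first appears (with n ≥ 1) at t[1].

1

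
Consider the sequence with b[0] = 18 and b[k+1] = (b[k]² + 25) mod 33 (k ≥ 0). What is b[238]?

Computing terms: b[0] = 18, b[1] = 19, b[2] = 23, b[3] = 26, b[4] = 8, b[5] = 23.
Since b[5] = b[2] = 23, the sequence is eventually periodic: after a pre-period of length 2 it cycles with period 3.
For k ≥ 2, b[k] depends only on (k - 2) mod 3. (238 - 2) mod 3 = 2, so b[238] = b[4] = 8.

8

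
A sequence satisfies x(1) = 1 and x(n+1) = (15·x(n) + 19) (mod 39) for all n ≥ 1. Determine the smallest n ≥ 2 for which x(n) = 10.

6

Computing terms: x(1) = 1; x(2) = 34; x(3) = 22; x(4) = 37; x(5) = 28; x(6) = 10; x(7) = 13; x(8) = 19; x(9) = 31; x(10) = 16; x(11) = 25; x(12) = 4; x(13) = 1.
Since x(13) = x(1) = 1, the sequence is periodic with period 12.
The value 10 first appears (with n ≥ 2) at x(6).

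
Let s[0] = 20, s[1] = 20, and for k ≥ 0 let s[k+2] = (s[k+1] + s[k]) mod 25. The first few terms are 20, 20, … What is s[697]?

Computing terms: s[0] = 20; s[1] = 20; s[2] = 15; s[3] = 10; s[4] = 0; s[5] = 10; s[6] = 10; s[7] = 20; s[8] = 5; s[9] = 0; s[10] = 5; s[11] = 5; s[12] = 10; s[13] = 15; s[14] = 0; s[15] = 15; s[16] = 15; s[17] = 5; s[18] = 20; s[19] = 0; s[20] = 20; s[21] = 20.
Since (s[20], s[21]) = (s[0], s[1]) = (20, 20) (two consecutive terms determine the rest), the sequence is periodic with period 20.
So s[697] = s[0 + ((697-0) mod 20)] = s[17] = 5.

5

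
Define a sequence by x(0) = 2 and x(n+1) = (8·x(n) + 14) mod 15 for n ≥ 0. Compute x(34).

14

Computing terms: x(0) = 2,  x(1) = 0,  x(2) = 14,  x(3) = 6,  x(4) = 2.
The sequence repeats with period 4.
(34 - 0) mod 4 = 2, so x(34) = x(2) = 14.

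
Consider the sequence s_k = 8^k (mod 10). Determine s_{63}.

s_0 = 1,  s_1 = 8,  s_2 = 4,  s_3 = 2,  s_4 = 6,  s_5 = 8.
Since s_5 = s_1 = 8, the sequence is eventually periodic: after a pre-period of length 1 it cycles with period 4.
For k ≥ 1, s_k depends only on (k - 1) mod 4. (63 - 1) mod 4 = 2, so s_{63} = s_3 = 2.

2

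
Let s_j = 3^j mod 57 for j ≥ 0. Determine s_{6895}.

3

Computing terms: s_0 = 1; s_1 = 3; s_2 = 9; s_3 = 27; s_4 = 24; s_5 = 15; s_6 = 45; s_7 = 21; s_8 = 6; s_9 = 18; s_{10} = 54; s_{11} = 48; s_{12} = 30; s_{13} = 33; s_{14} = 42; s_{15} = 12; s_{16} = 36; s_{17} = 51; s_{18} = 39; s_{19} = 3.
Since s_{19} = s_1 = 3, the sequence is eventually periodic: after a pre-period of length 1 it cycles with period 18.
For j ≥ 1, s_j depends only on (j - 1) mod 18. (6895 - 1) mod 18 = 0, so s_{6895} = s_1 = 3.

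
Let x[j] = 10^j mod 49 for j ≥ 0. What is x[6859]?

3

Listing terms: x[0] = 1; x[1] = 10; x[2] = 2; x[3] = 20; x[4] = 4; x[5] = 40; x[6] = 8; x[7] = 31; x[8] = 16; x[9] = 13; x[10] = 32; x[11] = 26; x[12] = 15; x[13] = 3; x[14] = 30; x[15] = 6; x[16] = 11; x[17] = 12; x[18] = 22; x[19] = 24; x[20] = 44; x[21] = 48; x[22] = 39; x[23] = 47; x[24] = 29; x[25] = 45; x[26] = 9; x[27] = 41; x[28] = 18; x[29] = 33; x[30] = 36; x[31] = 17; x[32] = 23; x[33] = 34; x[34] = 46; x[35] = 19; x[36] = 43; x[37] = 38; x[38] = 37; x[39] = 27; x[40] = 25; x[41] = 5; x[42] = 1.
The sequence repeats with period 42.
(6859 - 0) mod 42 = 13, so x[6859] = x[13] = 3.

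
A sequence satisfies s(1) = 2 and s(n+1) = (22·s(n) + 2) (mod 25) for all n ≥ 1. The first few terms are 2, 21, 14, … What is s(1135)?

s(1) = 2, s(2) = 21, s(3) = 14, s(4) = 10, s(5) = 22, s(6) = 11, s(7) = 19, s(8) = 20, s(9) = 17, s(10) = 1, s(11) = 24, s(12) = 5, s(13) = 12, s(14) = 16, s(15) = 4, s(16) = 15, s(17) = 7, s(18) = 6, s(19) = 9, s(20) = 0, s(21) = 2.
Since s(21) = s(1) = 2, the sequence is periodic with period 20.
So s(1135) = s(1 + ((1135-1) mod 20)) = s(15) = 4.

4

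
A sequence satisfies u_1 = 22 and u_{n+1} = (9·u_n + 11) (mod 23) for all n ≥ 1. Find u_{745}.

Computing terms: u_1 = 22; u_2 = 2; u_3 = 6; u_4 = 19; u_5 = 21; u_6 = 16; u_7 = 17; u_8 = 3; u_9 = 15; u_{10} = 8; u_{11} = 14; u_{12} = 22.
The sequence repeats with period 11.
So u_{745} = u_{1 + ((745-1) mod 11)} = u_8 = 3.

3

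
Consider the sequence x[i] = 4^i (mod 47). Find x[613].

34

Computing terms: x[0] = 1; x[1] = 4; x[2] = 16; x[3] = 17; x[4] = 21; x[5] = 37; x[6] = 7; x[7] = 28; x[8] = 18; x[9] = 25; x[10] = 6; x[11] = 24; x[12] = 2; x[13] = 8; x[14] = 32; x[15] = 34; x[16] = 42; x[17] = 27; x[18] = 14; x[19] = 9; x[20] = 36; x[21] = 3; x[22] = 12; x[23] = 1.
The sequence repeats with period 23.
So x[613] = x[0 + ((613-0) mod 23)] = x[15] = 34.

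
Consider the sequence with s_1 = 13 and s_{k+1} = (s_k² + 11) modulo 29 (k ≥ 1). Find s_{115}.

Computing terms: s_1 = 13, s_2 = 6, s_3 = 18, s_4 = 16, s_5 = 6.
Since s_5 = s_2 = 6, the sequence is eventually periodic: after a pre-period of length 1 it cycles with period 3.
For k ≥ 2, s_k depends only on (k - 2) mod 3. (115 - 2) mod 3 = 2, so s_{115} = s_4 = 16.

16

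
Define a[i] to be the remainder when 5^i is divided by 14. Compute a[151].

5

Computing terms: a[1] = 5,  a[2] = 11,  a[3] = 13,  a[4] = 9,  a[5] = 3,  a[6] = 1,  a[7] = 5.
The sequence repeats with period 6.
So a[151] = a[1 + ((151-1) mod 6)] = a[1] = 5.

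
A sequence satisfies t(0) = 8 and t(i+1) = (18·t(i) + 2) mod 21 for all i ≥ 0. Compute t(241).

Listing terms: t(0) = 8,  t(1) = 20,  t(2) = 5,  t(3) = 8.
The sequence repeats with period 3.
(241 - 0) mod 3 = 1, so t(241) = t(1) = 20.

20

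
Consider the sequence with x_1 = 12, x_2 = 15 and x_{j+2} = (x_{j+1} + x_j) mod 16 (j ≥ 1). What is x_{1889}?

13

We have x_1 = 12; x_2 = 15; x_3 = 11; x_4 = 10; x_5 = 5; x_6 = 15; x_7 = 4; x_8 = 3; x_9 = 7; x_{10} = 10; x_{11} = 1; x_{12} = 11; x_{13} = 12; x_{14} = 7; x_{15} = 3; x_{16} = 10; x_{17} = 13; x_{18} = 7; x_{19} = 4; x_{20} = 11; x_{21} = 15; x_{22} = 10; x_{23} = 9; x_{24} = 3; x_{25} = 12; x_{26} = 15.
The sequence repeats with period 24.
So x_{1889} = x_{1 + ((1889-1) mod 24)} = x_{17} = 13.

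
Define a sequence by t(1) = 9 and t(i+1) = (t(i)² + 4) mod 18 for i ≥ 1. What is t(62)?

We have t(1) = 9, t(2) = 13, t(3) = 11, t(4) = 17, t(5) = 5, t(6) = 11.
Since t(6) = t(3) = 11, the sequence is eventually periodic: after a pre-period of length 2 it cycles with period 3.
For i ≥ 3, t(i) depends only on (i - 3) mod 3. (62 - 3) mod 3 = 2, so t(62) = t(5) = 5.

5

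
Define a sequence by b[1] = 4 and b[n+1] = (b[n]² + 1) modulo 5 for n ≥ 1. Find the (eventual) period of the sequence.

3

We have b[1] = 4,  b[2] = 2,  b[3] = 0,  b[4] = 1,  b[5] = 2.
Since b[5] = b[2] = 2, the sequence is eventually periodic: after a pre-period of length 1 it cycles with period 3.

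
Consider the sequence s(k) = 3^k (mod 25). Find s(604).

6

We have s(1) = 3; s(2) = 9; s(3) = 2; s(4) = 6; s(5) = 18; s(6) = 4; s(7) = 12; s(8) = 11; s(9) = 8; s(10) = 24; s(11) = 22; s(12) = 16; s(13) = 23; s(14) = 19; s(15) = 7; s(16) = 21; s(17) = 13; s(18) = 14; s(19) = 17; s(20) = 1; s(21) = 3.
The sequence repeats with period 20.
(604 - 1) mod 20 = 3, so s(604) = s(4) = 6.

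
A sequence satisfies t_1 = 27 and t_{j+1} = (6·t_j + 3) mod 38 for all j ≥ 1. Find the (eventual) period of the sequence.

t_1 = 27,  t_2 = 13,  t_3 = 5,  t_4 = 33,  t_5 = 11,  t_6 = 31,  t_7 = 37,  t_8 = 35,  t_9 = 23,  t_{10} = 27.
The sequence repeats with period 9.

9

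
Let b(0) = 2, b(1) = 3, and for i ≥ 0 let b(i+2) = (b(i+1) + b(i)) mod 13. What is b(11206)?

We have b(0) = 2, b(1) = 3, b(2) = 5, b(3) = 8, b(4) = 0, b(5) = 8, b(6) = 8, b(7) = 3, b(8) = 11, b(9) = 1, b(10) = 12, b(11) = 0, b(12) = 12, b(13) = 12, b(14) = 11, b(15) = 10, b(16) = 8, b(17) = 5, b(18) = 0, b(19) = 5, b(20) = 5, b(21) = 10, b(22) = 2, b(23) = 12, b(24) = 1, b(25) = 0, b(26) = 1, b(27) = 1, b(28) = 2, b(29) = 3.
Since (b(28), b(29)) = (b(0), b(1)) = (2, 3) (two consecutive terms determine the rest), the sequence is periodic with period 28.
(11206 - 0) mod 28 = 6, so b(11206) = b(6) = 8.

8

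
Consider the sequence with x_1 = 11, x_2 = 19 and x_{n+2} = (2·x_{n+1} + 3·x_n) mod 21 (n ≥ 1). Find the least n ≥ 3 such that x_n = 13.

6

x_1 = 11, x_2 = 19, x_3 = 8, x_4 = 10, x_5 = 2, x_6 = 13, x_7 = 11, x_8 = 19.
Since (x_7, x_8) = (x_1, x_2) = (11, 19) (two consecutive terms determine the rest), the sequence is periodic with period 6.
The value 13 first appears (with n ≥ 3) at x_6.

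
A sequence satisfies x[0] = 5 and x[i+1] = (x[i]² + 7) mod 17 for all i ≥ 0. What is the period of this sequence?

3

We have x[0] = 5; x[1] = 15; x[2] = 11; x[3] = 9; x[4] = 3; x[5] = 16; x[6] = 8; x[7] = 3.
Since x[7] = x[4] = 3, the sequence is eventually periodic: after a pre-period of length 4 it cycles with period 3.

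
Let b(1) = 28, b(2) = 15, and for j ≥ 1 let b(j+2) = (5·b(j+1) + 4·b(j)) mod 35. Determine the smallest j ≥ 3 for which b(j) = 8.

We have b(1) = 28; b(2) = 15; b(3) = 12; b(4) = 15; b(5) = 18; b(6) = 10; b(7) = 17; b(8) = 20; b(9) = 28; b(10) = 10; b(11) = 22; b(12) = 10; b(13) = 33; b(14) = 30; b(15) = 2; b(16) = 25; b(17) = 28; b(18) = 30; b(19) = 17; b(20) = 30; b(21) = 8; b(22) = 20; b(23) = 27; b(24) = 5; b(25) = 28; b(26) = 20; b(27) = 2; b(28) = 20; b(29) = 3; b(30) = 25; b(31) = 32; b(32) = 15; b(33) = 28; b(34) = 25; b(35) = 27; b(36) = 25; b(37) = 23; b(38) = 5; b(39) = 12; b(40) = 10; b(41) = 28; b(42) = 5; b(43) = 32; b(44) = 5; b(45) = 13; b(46) = 15; b(47) = 22; b(48) = 30; b(49) = 28; b(50) = 15.
Since (b(49), b(50)) = (b(1), b(2)) = (28, 15) (two consecutive terms determine the rest), the sequence is periodic with period 48.
The value 8 first appears (with j ≥ 3) at b(21).

21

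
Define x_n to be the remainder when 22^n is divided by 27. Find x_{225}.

1

We have x_0 = 1, x_1 = 22, x_2 = 25, x_3 = 10, x_4 = 4, x_5 = 7, x_6 = 19, x_7 = 13, x_8 = 16, x_9 = 1.
Since x_9 = x_0 = 1, the sequence is periodic with period 9.
So x_{225} = x_{0 + ((225-0) mod 9)} = x_0 = 1.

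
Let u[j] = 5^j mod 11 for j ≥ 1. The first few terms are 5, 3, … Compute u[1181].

5

Listing terms: u[1] = 5,  u[2] = 3,  u[3] = 4,  u[4] = 9,  u[5] = 1,  u[6] = 5.
The sequence repeats with period 5.
So u[1181] = u[1 + ((1181-1) mod 5)] = u[1] = 5.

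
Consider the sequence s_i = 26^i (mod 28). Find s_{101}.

Listing terms: s_1 = 26, s_2 = 4, s_3 = 20, s_4 = 16, s_5 = 24, s_6 = 8, s_7 = 12, s_8 = 4.
Since s_8 = s_2 = 4, the sequence is eventually periodic: after a pre-period of length 1 it cycles with period 6.
For i ≥ 2, s_i depends only on (i - 2) mod 6. (101 - 2) mod 6 = 3, so s_{101} = s_5 = 24.

24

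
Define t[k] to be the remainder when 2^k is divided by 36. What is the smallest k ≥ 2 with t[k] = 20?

7

Listing terms: t[1] = 2; t[2] = 4; t[3] = 8; t[4] = 16; t[5] = 32; t[6] = 28; t[7] = 20; t[8] = 4.
Since t[8] = t[2] = 4, the sequence is eventually periodic: after a pre-period of length 1 it cycles with period 6.
The value 20 first appears (with k ≥ 2) at t[7].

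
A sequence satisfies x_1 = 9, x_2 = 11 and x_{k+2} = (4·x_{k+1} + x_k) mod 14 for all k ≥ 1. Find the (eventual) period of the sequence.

16

Computing terms: x_1 = 9; x_2 = 11; x_3 = 11; x_4 = 13; x_5 = 7; x_6 = 13; x_7 = 3; x_8 = 11; x_9 = 5; x_{10} = 3; x_{11} = 3; x_{12} = 1; x_{13} = 7; x_{14} = 1; x_{15} = 11; x_{16} = 3; x_{17} = 9; x_{18} = 11.
Since (x_{17}, x_{18}) = (x_1, x_2) = (9, 11) (two consecutive terms determine the rest), the sequence is periodic with period 16.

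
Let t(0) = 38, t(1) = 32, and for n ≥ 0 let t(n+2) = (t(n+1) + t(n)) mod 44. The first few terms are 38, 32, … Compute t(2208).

t(0) = 38; t(1) = 32; t(2) = 26; t(3) = 14; t(4) = 40; t(5) = 10; t(6) = 6; t(7) = 16; t(8) = 22; t(9) = 38; t(10) = 16; t(11) = 10; t(12) = 26; t(13) = 36; t(14) = 18; t(15) = 10; t(16) = 28; t(17) = 38; t(18) = 22; t(19) = 16; t(20) = 38; t(21) = 10; t(22) = 4; t(23) = 14; t(24) = 18; t(25) = 32; t(26) = 6; t(27) = 38; t(28) = 0; t(29) = 38; t(30) = 38; t(31) = 32.
The sequence repeats with period 30.
(2208 - 0) mod 30 = 18, so t(2208) = t(18) = 22.

22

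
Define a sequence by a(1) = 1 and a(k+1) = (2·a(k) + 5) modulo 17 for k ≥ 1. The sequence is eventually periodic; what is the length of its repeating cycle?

8

We have a(1) = 1, a(2) = 7, a(3) = 2, a(4) = 9, a(5) = 6, a(6) = 0, a(7) = 5, a(8) = 15, a(9) = 1.
The sequence repeats with period 8.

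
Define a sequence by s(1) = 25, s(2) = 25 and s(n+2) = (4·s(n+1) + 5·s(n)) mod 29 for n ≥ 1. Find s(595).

15

We have s(1) = 25, s(2) = 25, s(3) = 22, s(4) = 10, s(5) = 5, s(6) = 12, s(7) = 15, s(8) = 4, s(9) = 4, s(10) = 7, s(11) = 19, s(12) = 24, s(13) = 17, s(14) = 14, s(15) = 25, s(16) = 25.
Since (s(15), s(16)) = (s(1), s(2)) = (25, 25) (two consecutive terms determine the rest), the sequence is periodic with period 14.
So s(595) = s(1 + ((595-1) mod 14)) = s(7) = 15.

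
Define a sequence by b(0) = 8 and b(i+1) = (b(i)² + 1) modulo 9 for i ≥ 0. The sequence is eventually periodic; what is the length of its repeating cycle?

Computing terms: b(0) = 8, b(1) = 2, b(2) = 5, b(3) = 8.
Since b(3) = b(0) = 8, the sequence is periodic with period 3.

3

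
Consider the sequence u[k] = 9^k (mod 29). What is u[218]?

20

Computing terms: u[0] = 1,  u[1] = 9,  u[2] = 23,  u[3] = 4,  u[4] = 7,  u[5] = 5,  u[6] = 16,  u[7] = 28,  u[8] = 20,  u[9] = 6,  u[10] = 25,  u[11] = 22,  u[12] = 24,  u[13] = 13,  u[14] = 1.
Since u[14] = u[0] = 1, the sequence is periodic with period 14.
(218 - 0) mod 14 = 8, so u[218] = u[8] = 20.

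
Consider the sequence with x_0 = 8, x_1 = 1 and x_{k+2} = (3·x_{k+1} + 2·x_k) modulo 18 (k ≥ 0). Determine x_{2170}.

1

Listing terms: x_0 = 8, x_1 = 1, x_2 = 1, x_3 = 5, x_4 = 17, x_5 = 7, x_6 = 1, x_7 = 17, x_8 = 17, x_9 = 13, x_{10} = 1, x_{11} = 11, x_{12} = 17, x_{13} = 1, x_{14} = 1.
Since (x_{13}, x_{14}) = (x_1, x_2) = (1, 1) (two consecutive terms determine the rest), the sequence is eventually periodic: after a pre-period of length 1 it cycles with period 12.
For k ≥ 1, x_k depends only on (k - 1) mod 12. (2170 - 1) mod 12 = 9, so x_{2170} = x_{10} = 1.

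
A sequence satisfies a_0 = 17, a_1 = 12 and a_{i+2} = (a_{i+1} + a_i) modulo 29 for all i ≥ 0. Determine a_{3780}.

17

Listing terms: a_0 = 17,  a_1 = 12,  a_2 = 0,  a_3 = 12,  a_4 = 12,  a_5 = 24,  a_6 = 7,  a_7 = 2,  a_8 = 9,  a_9 = 11,  a_{10} = 20,  a_{11} = 2,  a_{12} = 22,  a_{13} = 24,  a_{14} = 17,  a_{15} = 12.
The sequence repeats with period 14.
So a_{3780} = a_{0 + ((3780-0) mod 14)} = a_0 = 17.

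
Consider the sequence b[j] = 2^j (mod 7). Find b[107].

4

We have b[1] = 2, b[2] = 4, b[3] = 1, b[4] = 2.
Since b[4] = b[1] = 2, the sequence is periodic with period 3.
(107 - 1) mod 3 = 1, so b[107] = b[2] = 4.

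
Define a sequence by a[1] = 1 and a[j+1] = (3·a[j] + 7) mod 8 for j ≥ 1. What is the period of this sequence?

4

Listing terms: a[1] = 1; a[2] = 2; a[3] = 5; a[4] = 6; a[5] = 1.
The sequence repeats with period 4.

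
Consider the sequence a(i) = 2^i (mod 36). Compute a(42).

28

Listing terms: a(1) = 2, a(2) = 4, a(3) = 8, a(4) = 16, a(5) = 32, a(6) = 28, a(7) = 20, a(8) = 4.
Since a(8) = a(2) = 4, the sequence is eventually periodic: after a pre-period of length 1 it cycles with period 6.
For i ≥ 2, a(i) depends only on (i - 2) mod 6. (42 - 2) mod 6 = 4, so a(42) = a(6) = 28.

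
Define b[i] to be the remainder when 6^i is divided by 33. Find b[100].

12

We have b[0] = 1,  b[1] = 6,  b[2] = 3,  b[3] = 18,  b[4] = 9,  b[5] = 21,  b[6] = 27,  b[7] = 30,  b[8] = 15,  b[9] = 24,  b[10] = 12,  b[11] = 6.
Since b[11] = b[1] = 6, the sequence is eventually periodic: after a pre-period of length 1 it cycles with period 10.
For i ≥ 1, b[i] depends only on (i - 1) mod 10. (100 - 1) mod 10 = 9, so b[100] = b[10] = 12.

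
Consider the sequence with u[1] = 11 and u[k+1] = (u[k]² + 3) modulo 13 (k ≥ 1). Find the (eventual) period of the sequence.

5

u[1] = 11,  u[2] = 7,  u[3] = 0,  u[4] = 3,  u[5] = 12,  u[6] = 4,  u[7] = 6,  u[8] = 0.
Since u[8] = u[3] = 0, the sequence is eventually periodic: after a pre-period of length 2 it cycles with period 5.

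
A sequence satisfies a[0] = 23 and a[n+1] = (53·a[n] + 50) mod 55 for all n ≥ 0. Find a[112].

We have a[0] = 23; a[1] = 4; a[2] = 42; a[3] = 21; a[4] = 8; a[5] = 34; a[6] = 37; a[7] = 31; a[8] = 43; a[9] = 19; a[10] = 12; a[11] = 26; a[12] = 53; a[13] = 54; a[14] = 52; a[15] = 1; a[16] = 48; a[17] = 9; a[18] = 32; a[19] = 41; a[20] = 23.
The sequence repeats with period 20.
So a[112] = a[0 + ((112-0) mod 20)] = a[12] = 53.

53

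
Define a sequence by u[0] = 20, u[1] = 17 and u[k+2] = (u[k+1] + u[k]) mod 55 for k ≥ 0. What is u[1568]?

12

u[0] = 20; u[1] = 17; u[2] = 37; u[3] = 54; u[4] = 36; u[5] = 35; u[6] = 16; u[7] = 51; u[8] = 12; u[9] = 8; u[10] = 20; u[11] = 28; u[12] = 48; u[13] = 21; u[14] = 14; u[15] = 35; u[16] = 49; u[17] = 29; u[18] = 23; u[19] = 52; u[20] = 20; u[21] = 17.
Since (u[20], u[21]) = (u[0], u[1]) = (20, 17) (two consecutive terms determine the rest), the sequence is periodic with period 20.
So u[1568] = u[0 + ((1568-0) mod 20)] = u[8] = 12.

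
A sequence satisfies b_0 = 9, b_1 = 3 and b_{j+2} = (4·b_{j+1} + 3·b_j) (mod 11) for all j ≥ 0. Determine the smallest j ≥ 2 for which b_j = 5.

22

Computing terms: b_0 = 9, b_1 = 3, b_2 = 6, b_3 = 0, b_4 = 7, b_5 = 6, b_6 = 1, b_7 = 0, b_8 = 3, b_9 = 1, b_{10} = 2, b_{11} = 0, b_{12} = 6, b_{13} = 2, b_{14} = 4, b_{15} = 0, b_{16} = 1, b_{17} = 4, b_{18} = 8, b_{19} = 0, b_{20} = 2, b_{21} = 8, b_{22} = 5, b_{23} = 0, b_{24} = 4, b_{25} = 5, b_{26} = 10, b_{27} = 0, b_{28} = 8, b_{29} = 10, b_{30} = 9, b_{31} = 0, b_{32} = 5, b_{33} = 9, b_{34} = 7, b_{35} = 0, b_{36} = 10, b_{37} = 7, b_{38} = 3, b_{39} = 0, b_{40} = 9, b_{41} = 3.
The sequence repeats with period 40.
The value 5 first appears (with j ≥ 2) at b_{22}.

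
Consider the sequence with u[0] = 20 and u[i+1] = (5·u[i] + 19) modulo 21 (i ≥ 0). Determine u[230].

Listing terms: u[0] = 20; u[1] = 14; u[2] = 5; u[3] = 2; u[4] = 8; u[5] = 17; u[6] = 20.
The sequence repeats with period 6.
So u[230] = u[0 + ((230-0) mod 6)] = u[2] = 5.

5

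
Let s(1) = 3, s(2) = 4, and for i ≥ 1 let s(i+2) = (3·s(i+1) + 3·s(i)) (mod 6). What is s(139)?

3

Listing terms: s(1) = 3, s(2) = 4, s(3) = 3, s(4) = 3, s(5) = 0, s(6) = 3, s(7) = 3.
Since (s(6), s(7)) = (s(3), s(4)) = (3, 3) (two consecutive terms determine the rest), the sequence is eventually periodic: after a pre-period of length 2 it cycles with period 3.
For i ≥ 3, s(i) depends only on (i - 3) mod 3. (139 - 3) mod 3 = 1, so s(139) = s(4) = 3.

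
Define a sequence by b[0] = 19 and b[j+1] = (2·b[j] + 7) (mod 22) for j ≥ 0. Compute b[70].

19

b[0] = 19, b[1] = 1, b[2] = 9, b[3] = 3, b[4] = 13, b[5] = 11, b[6] = 7, b[7] = 21, b[8] = 5, b[9] = 17, b[10] = 19.
The sequence repeats with period 10.
(70 - 0) mod 10 = 0, so b[70] = b[0] = 19.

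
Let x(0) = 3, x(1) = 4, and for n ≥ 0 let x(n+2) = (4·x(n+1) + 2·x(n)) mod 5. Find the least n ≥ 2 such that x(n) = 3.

4

x(0) = 3; x(1) = 4; x(2) = 2; x(3) = 1; x(4) = 3; x(5) = 4.
Since (x(4), x(5)) = (x(0), x(1)) = (3, 4) (two consecutive terms determine the rest), the sequence is periodic with period 4.
The value 3 next appears (with n ≥ 2) at x(4).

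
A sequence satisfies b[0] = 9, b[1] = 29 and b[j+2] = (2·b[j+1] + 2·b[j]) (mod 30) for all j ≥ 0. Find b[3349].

We have b[0] = 9; b[1] = 29; b[2] = 16; b[3] = 0; b[4] = 2; b[5] = 4; b[6] = 12; b[7] = 2; b[8] = 28; b[9] = 0; b[10] = 26; b[11] = 22; b[12] = 6; b[13] = 26; b[14] = 4; b[15] = 0; b[16] = 8; b[17] = 16; b[18] = 18; b[19] = 8; b[20] = 22; b[21] = 0; b[22] = 14; b[23] = 28; b[24] = 24; b[25] = 14; b[26] = 16; b[27] = 0.
Since (b[26], b[27]) = (b[2], b[3]) = (16, 0) (two consecutive terms determine the rest), the sequence is eventually periodic: after a pre-period of length 2 it cycles with period 24.
For j ≥ 2, b[j] depends only on (j - 2) mod 24. (3349 - 2) mod 24 = 11, so b[3349] = b[13] = 26.

26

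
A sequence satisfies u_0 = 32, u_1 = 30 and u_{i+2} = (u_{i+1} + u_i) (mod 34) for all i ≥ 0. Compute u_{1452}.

28

u_0 = 32,  u_1 = 30,  u_2 = 28,  u_3 = 24,  u_4 = 18,  u_5 = 8,  u_6 = 26,  u_7 = 0,  u_8 = 26,  u_9 = 26,  u_{10} = 18,  u_{11} = 10,  u_{12} = 28,  u_{13} = 4,  u_{14} = 32,  u_{15} = 2,  u_{16} = 0,  u_{17} = 2,  u_{18} = 2,  u_{19} = 4,  u_{20} = 6,  u_{21} = 10,  u_{22} = 16,  u_{23} = 26,  u_{24} = 8,  u_{25} = 0,  u_{26} = 8,  u_{27} = 8,  u_{28} = 16,  u_{29} = 24,  u_{30} = 6,  u_{31} = 30,  u_{32} = 2,  u_{33} = 32,  u_{34} = 0,  u_{35} = 32,  u_{36} = 32,  u_{37} = 30.
Since (u_{36}, u_{37}) = (u_0, u_1) = (32, 30) (two consecutive terms determine the rest), the sequence is periodic with period 36.
(1452 - 0) mod 36 = 12, so u_{1452} = u_{12} = 28.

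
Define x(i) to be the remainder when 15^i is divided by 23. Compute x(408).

8

Listing terms: x(0) = 1; x(1) = 15; x(2) = 18; x(3) = 17; x(4) = 2; x(5) = 7; x(6) = 13; x(7) = 11; x(8) = 4; x(9) = 14; x(10) = 3; x(11) = 22; x(12) = 8; x(13) = 5; x(14) = 6; x(15) = 21; x(16) = 16; x(17) = 10; x(18) = 12; x(19) = 19; x(20) = 9; x(21) = 20; x(22) = 1.
The sequence repeats with period 22.
(408 - 0) mod 22 = 12, so x(408) = x(12) = 8.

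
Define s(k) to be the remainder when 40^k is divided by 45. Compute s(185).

25

Computing terms: s(0) = 1,  s(1) = 40,  s(2) = 25,  s(3) = 10,  s(4) = 40.
Since s(4) = s(1) = 40, the sequence is eventually periodic: after a pre-period of length 1 it cycles with period 3.
For k ≥ 1, s(k) depends only on (k - 1) mod 3. (185 - 1) mod 3 = 1, so s(185) = s(2) = 25.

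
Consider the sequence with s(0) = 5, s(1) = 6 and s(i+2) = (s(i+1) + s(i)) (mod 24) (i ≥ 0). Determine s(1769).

We have s(0) = 5, s(1) = 6, s(2) = 11, s(3) = 17, s(4) = 4, s(5) = 21, s(6) = 1, s(7) = 22, s(8) = 23, s(9) = 21, s(10) = 20, s(11) = 17, s(12) = 13, s(13) = 6, s(14) = 19, s(15) = 1, s(16) = 20, s(17) = 21, s(18) = 17, s(19) = 14, s(20) = 7, s(21) = 21, s(22) = 4, s(23) = 1, s(24) = 5, s(25) = 6.
The sequence repeats with period 24.
So s(1769) = s(0 + ((1769-0) mod 24)) = s(17) = 21.

21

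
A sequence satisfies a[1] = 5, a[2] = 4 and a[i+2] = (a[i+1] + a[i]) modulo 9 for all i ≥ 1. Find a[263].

Listing terms: a[1] = 5; a[2] = 4; a[3] = 0; a[4] = 4; a[5] = 4; a[6] = 8; a[7] = 3; a[8] = 2; a[9] = 5; a[10] = 7; a[11] = 3; a[12] = 1; a[13] = 4; a[14] = 5; a[15] = 0; a[16] = 5; a[17] = 5; a[18] = 1; a[19] = 6; a[20] = 7; a[21] = 4; a[22] = 2; a[23] = 6; a[24] = 8; a[25] = 5; a[26] = 4.
The sequence repeats with period 24.
So a[263] = a[1 + ((263-1) mod 24)] = a[23] = 6.

6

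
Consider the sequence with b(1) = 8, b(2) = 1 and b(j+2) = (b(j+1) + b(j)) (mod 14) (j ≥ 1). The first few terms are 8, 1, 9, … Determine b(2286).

Computing terms: b(1) = 8; b(2) = 1; b(3) = 9; b(4) = 10; b(5) = 5; b(6) = 1; b(7) = 6; b(8) = 7; b(9) = 13; b(10) = 6; b(11) = 5; b(12) = 11; b(13) = 2; b(14) = 13; b(15) = 1; b(16) = 0; b(17) = 1; b(18) = 1; b(19) = 2; b(20) = 3; b(21) = 5; b(22) = 8; b(23) = 13; b(24) = 7; b(25) = 6; b(26) = 13; b(27) = 5; b(28) = 4; b(29) = 9; b(30) = 13; b(31) = 8; b(32) = 7; b(33) = 1; b(34) = 8; b(35) = 9; b(36) = 3; b(37) = 12; b(38) = 1; b(39) = 13; b(40) = 0; b(41) = 13; b(42) = 13; b(43) = 12; b(44) = 11; b(45) = 9; b(46) = 6; b(47) = 1; b(48) = 7; b(49) = 8; b(50) = 1.
Since (b(49), b(50)) = (b(1), b(2)) = (8, 1) (two consecutive terms determine the rest), the sequence is periodic with period 48.
So b(2286) = b(1 + ((2286-1) mod 48)) = b(30) = 13.

13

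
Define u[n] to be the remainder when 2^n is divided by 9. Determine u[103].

Listing terms: u[0] = 1; u[1] = 2; u[2] = 4; u[3] = 8; u[4] = 7; u[5] = 5; u[6] = 1.
Since u[6] = u[0] = 1, the sequence is periodic with period 6.
(103 - 0) mod 6 = 1, so u[103] = u[1] = 2.

2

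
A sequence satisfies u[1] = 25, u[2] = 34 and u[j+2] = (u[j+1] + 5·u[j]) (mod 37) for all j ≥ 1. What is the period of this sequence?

36

u[1] = 25, u[2] = 34, u[3] = 11, u[4] = 33, u[5] = 14, u[6] = 31, u[7] = 27, u[8] = 34, u[9] = 21, u[10] = 6, u[11] = 0, u[12] = 30, u[13] = 30, u[14] = 32, u[15] = 34, u[16] = 9, u[17] = 31, u[18] = 2, u[19] = 9, u[20] = 19, u[21] = 27, u[22] = 11, u[23] = 35, u[24] = 16, u[25] = 6, u[26] = 12, u[27] = 5, u[28] = 28, u[29] = 16, u[30] = 8, u[31] = 14, u[32] = 17, u[33] = 13, u[34] = 24, u[35] = 15, u[36] = 24, u[37] = 25, u[38] = 34.
The sequence repeats with period 36.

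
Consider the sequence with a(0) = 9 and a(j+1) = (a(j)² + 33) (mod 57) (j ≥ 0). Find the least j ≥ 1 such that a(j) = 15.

We have a(0) = 9,  a(1) = 0,  a(2) = 33,  a(3) = 39,  a(4) = 15,  a(5) = 30,  a(6) = 21,  a(7) = 18,  a(8) = 15.
Since a(8) = a(4) = 15, the sequence is eventually periodic: after a pre-period of length 4 it cycles with period 4.
The value 15 first appears (with j ≥ 1) at a(4).

4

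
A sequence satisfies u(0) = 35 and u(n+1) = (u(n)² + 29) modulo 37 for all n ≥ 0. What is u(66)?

Listing terms: u(0) = 35; u(1) = 33; u(2) = 8; u(3) = 19; u(4) = 20; u(5) = 22; u(6) = 32; u(7) = 17; u(8) = 22.
Since u(8) = u(5) = 22, the sequence is eventually periodic: after a pre-period of length 5 it cycles with period 3.
For n ≥ 5, u(n) depends only on (n - 5) mod 3. (66 - 5) mod 3 = 1, so u(66) = u(6) = 32.

32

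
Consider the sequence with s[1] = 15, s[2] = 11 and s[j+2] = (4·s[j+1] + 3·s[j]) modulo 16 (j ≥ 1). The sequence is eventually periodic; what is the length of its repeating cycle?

We have s[1] = 15; s[2] = 11; s[3] = 9; s[4] = 5; s[5] = 15; s[6] = 11.
Since (s[5], s[6]) = (s[1], s[2]) = (15, 11) (two consecutive terms determine the rest), the sequence is periodic with period 4.

4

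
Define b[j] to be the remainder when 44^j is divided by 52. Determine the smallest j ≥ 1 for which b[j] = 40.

Computing terms: b[0] = 1; b[1] = 44; b[2] = 12; b[3] = 8; b[4] = 40; b[5] = 44.
Since b[5] = b[1] = 44, the sequence is eventually periodic: after a pre-period of length 1 it cycles with period 4.
The value 40 first appears (with j ≥ 1) at b[4].

4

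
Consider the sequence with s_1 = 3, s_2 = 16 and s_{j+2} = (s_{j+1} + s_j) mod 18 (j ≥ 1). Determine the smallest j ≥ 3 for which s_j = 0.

Listing terms: s_1 = 3,  s_2 = 16,  s_3 = 1,  s_4 = 17,  s_5 = 0,  s_6 = 17,  s_7 = 17,  s_8 = 16,  s_9 = 15,  s_{10} = 13,  s_{11} = 10,  s_{12} = 5,  s_{13} = 15,  s_{14} = 2,  s_{15} = 17,  s_{16} = 1,  s_{17} = 0,  s_{18} = 1,  s_{19} = 1,  s_{20} = 2,  s_{21} = 3,  s_{22} = 5,  s_{23} = 8,  s_{24} = 13,  s_{25} = 3,  s_{26} = 16.
Since (s_{25}, s_{26}) = (s_1, s_2) = (3, 16) (two consecutive terms determine the rest), the sequence is periodic with period 24.
The value 0 first appears (with j ≥ 3) at s_5.

5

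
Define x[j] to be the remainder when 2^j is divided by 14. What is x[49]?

Listing terms: x[1] = 2,  x[2] = 4,  x[3] = 8,  x[4] = 2.
Since x[4] = x[1] = 2, the sequence is periodic with period 3.
(49 - 1) mod 3 = 0, so x[49] = x[1] = 2.

2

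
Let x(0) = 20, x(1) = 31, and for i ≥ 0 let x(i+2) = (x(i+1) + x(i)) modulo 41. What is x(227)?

11

x(0) = 20, x(1) = 31, x(2) = 10, x(3) = 0, x(4) = 10, x(5) = 10, x(6) = 20, x(7) = 30, x(8) = 9, x(9) = 39, x(10) = 7, x(11) = 5, x(12) = 12, x(13) = 17, x(14) = 29, x(15) = 5, x(16) = 34, x(17) = 39, x(18) = 32, x(19) = 30, x(20) = 21, x(21) = 10, x(22) = 31, x(23) = 0, x(24) = 31, x(25) = 31, x(26) = 21, x(27) = 11, x(28) = 32, x(29) = 2, x(30) = 34, x(31) = 36, x(32) = 29, x(33) = 24, x(34) = 12, x(35) = 36, x(36) = 7, x(37) = 2, x(38) = 9, x(39) = 11, x(40) = 20, x(41) = 31.
Since (x(40), x(41)) = (x(0), x(1)) = (20, 31) (two consecutive terms determine the rest), the sequence is periodic with period 40.
(227 - 0) mod 40 = 27, so x(227) = x(27) = 11.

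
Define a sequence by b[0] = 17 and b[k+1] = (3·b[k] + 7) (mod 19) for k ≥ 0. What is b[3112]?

We have b[0] = 17, b[1] = 1, b[2] = 10, b[3] = 18, b[4] = 4, b[5] = 0, b[6] = 7, b[7] = 9, b[8] = 15, b[9] = 14, b[10] = 11, b[11] = 2, b[12] = 13, b[13] = 8, b[14] = 12, b[15] = 5, b[16] = 3, b[17] = 16, b[18] = 17.
Since b[18] = b[0] = 17, the sequence is periodic with period 18.
So b[3112] = b[0 + ((3112-0) mod 18)] = b[16] = 3.

3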